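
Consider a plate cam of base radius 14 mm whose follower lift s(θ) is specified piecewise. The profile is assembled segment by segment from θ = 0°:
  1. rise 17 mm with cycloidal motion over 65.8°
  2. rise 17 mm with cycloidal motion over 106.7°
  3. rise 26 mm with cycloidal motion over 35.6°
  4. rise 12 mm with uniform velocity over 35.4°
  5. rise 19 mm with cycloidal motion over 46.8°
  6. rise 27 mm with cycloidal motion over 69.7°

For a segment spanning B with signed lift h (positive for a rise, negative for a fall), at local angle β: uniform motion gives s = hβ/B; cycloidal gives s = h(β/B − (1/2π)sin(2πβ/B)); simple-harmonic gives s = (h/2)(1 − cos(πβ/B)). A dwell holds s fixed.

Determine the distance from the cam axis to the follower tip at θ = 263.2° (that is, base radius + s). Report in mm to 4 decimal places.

seg 1 [0°–65.8°] cycloidal, h=17: full span → s += 17 → s = 17.0000
seg 2 [65.8°–172.5°] cycloidal, h=17: full span → s += 17 → s = 34.0000
seg 3 [172.5°–208.1°] cycloidal, h=26: full span → s += 26 → s = 60.0000
seg 4 [208.1°–243.5°] uniform, h=12: full span → s += 12 → s = 72.0000
seg 5 [243.5°–290.3°] cycloidal, h=19: θ=263.2° here. β=19.7, B=46.8. 19·(0.4209 − sin(2π·0.4209)/(2π)) = 6.5567 → s = 78.5567
radial distance = base radius + s = 14 + 78.5567 = 92.5567

92.5567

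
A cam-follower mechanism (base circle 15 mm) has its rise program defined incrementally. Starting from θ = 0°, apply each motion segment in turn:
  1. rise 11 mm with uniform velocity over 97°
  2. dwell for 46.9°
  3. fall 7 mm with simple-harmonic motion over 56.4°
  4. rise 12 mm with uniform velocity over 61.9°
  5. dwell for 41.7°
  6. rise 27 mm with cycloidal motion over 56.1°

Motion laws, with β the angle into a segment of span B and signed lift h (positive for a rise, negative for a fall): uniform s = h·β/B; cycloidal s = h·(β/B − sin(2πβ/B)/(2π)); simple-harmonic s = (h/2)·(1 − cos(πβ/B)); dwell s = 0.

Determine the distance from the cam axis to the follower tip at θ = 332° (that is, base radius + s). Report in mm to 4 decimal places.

seg 1 [0°–97°] uniform, h=11: full span → s += 11 → s = 11.0000
seg 2 [97°–143.9°] dwell: s stays 11.0000
seg 3 [143.9°–200.3°] simple-harmonic, h=-7: full span → s += -7 → s = 4.0000
seg 4 [200.3°–262.2°] uniform, h=12: full span → s += 12 → s = 16.0000
seg 5 [262.2°–303.9°] dwell: s stays 16.0000
seg 6 [303.9°–360°] cycloidal, h=27: θ=332° here. β=28.1, B=56.1. 27·(0.5009 − sin(2π·0.5009)/(2π)) = 13.5481 → s = 29.5481
radial distance = base radius + s = 15 + 29.5481 = 44.5481

44.5481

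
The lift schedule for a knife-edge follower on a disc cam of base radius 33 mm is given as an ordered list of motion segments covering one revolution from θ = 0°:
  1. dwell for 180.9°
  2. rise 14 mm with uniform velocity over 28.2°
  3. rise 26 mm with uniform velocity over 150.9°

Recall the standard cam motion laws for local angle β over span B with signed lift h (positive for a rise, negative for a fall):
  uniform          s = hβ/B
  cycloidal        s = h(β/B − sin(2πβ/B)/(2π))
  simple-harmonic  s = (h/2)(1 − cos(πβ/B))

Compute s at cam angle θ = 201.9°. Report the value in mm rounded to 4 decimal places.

seg 1 [0°–180.9°] dwell: s stays 0.0000
seg 2 [180.9°–209.1°] uniform, h=14: θ=201.9° here. β=21, B=28.2. 14·21/28.2 = 10.4255 → s = 10.4255

10.4255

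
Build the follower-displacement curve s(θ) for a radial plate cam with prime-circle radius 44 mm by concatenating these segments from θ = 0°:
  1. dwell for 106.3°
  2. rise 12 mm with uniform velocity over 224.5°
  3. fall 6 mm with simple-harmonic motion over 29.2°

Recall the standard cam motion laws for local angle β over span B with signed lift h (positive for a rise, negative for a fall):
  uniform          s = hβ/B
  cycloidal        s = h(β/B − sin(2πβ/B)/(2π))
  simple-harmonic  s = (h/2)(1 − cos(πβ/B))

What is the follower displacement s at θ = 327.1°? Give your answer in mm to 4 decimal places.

seg 1 [0°–106.3°] dwell: s stays 0.0000
seg 2 [106.3°–330.8°] uniform, h=12: θ=327.1° here. β=220.8, B=224.5. 12·220.8/224.5 = 11.8022 → s = 11.8022

11.8022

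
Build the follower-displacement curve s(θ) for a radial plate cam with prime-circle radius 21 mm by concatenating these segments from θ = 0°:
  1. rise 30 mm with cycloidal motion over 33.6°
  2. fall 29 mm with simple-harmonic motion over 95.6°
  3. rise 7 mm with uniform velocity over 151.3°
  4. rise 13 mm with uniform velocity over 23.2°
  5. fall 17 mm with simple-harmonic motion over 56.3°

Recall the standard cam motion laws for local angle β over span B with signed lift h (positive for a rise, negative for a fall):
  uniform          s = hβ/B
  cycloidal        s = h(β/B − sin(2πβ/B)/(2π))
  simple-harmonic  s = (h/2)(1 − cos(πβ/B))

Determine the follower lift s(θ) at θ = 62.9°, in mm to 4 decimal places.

seg 1 [0°–33.6°] cycloidal, h=30: full span → s += 30 → s = 30.0000
seg 2 [33.6°–129.2°] simple-harmonic, h=-29: θ=62.9° here. β=29.3, B=95.6. -29/2·(1 − cos(π·0.3065)) = -6.2179 → s = 23.7821

23.7821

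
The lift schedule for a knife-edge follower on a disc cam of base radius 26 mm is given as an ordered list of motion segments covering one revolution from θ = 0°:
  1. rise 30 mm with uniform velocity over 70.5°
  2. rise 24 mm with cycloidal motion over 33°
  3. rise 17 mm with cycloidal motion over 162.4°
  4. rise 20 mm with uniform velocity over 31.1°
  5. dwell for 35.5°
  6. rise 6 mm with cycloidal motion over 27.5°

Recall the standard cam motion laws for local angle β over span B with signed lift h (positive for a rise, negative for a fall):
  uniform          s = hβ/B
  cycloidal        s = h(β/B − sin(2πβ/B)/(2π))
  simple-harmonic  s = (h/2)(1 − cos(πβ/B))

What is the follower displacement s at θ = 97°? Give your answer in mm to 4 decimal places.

seg 1 [0°–70.5°] uniform, h=30: full span → s += 30 → s = 30.0000
seg 2 [70.5°–103.5°] cycloidal, h=24: θ=97° here. β=26.5, B=33. 24·(0.8030 − sin(2π·0.8030)/(2π)) = 22.8824 → s = 52.8824

52.8824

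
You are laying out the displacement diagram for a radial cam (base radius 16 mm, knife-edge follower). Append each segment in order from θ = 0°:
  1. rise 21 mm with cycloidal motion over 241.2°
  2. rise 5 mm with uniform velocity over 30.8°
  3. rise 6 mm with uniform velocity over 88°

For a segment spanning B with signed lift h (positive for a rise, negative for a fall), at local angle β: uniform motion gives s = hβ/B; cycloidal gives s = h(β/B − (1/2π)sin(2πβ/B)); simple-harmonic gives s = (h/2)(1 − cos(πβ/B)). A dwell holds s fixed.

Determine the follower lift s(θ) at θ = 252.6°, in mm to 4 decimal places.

seg 1 [0°–241.2°] cycloidal, h=21: full span → s += 21 → s = 21.0000
seg 2 [241.2°–272°] uniform, h=5: θ=252.6° here. β=11.4, B=30.8. 5·11.4/30.8 = 1.8506 → s = 22.8506

22.8506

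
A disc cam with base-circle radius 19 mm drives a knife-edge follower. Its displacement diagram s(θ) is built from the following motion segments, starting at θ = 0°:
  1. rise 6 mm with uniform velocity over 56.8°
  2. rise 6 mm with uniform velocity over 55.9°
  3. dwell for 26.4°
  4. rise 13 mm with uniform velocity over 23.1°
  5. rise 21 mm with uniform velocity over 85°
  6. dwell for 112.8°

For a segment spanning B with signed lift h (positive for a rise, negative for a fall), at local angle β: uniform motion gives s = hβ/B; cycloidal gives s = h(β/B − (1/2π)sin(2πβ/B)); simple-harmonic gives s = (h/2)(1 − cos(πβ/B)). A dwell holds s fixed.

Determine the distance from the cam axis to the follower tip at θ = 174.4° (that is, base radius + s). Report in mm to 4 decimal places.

seg 1 [0°–56.8°] uniform, h=6: full span → s += 6 → s = 6.0000
seg 2 [56.8°–112.7°] uniform, h=6: full span → s += 6 → s = 12.0000
seg 3 [112.7°–139.1°] dwell: s stays 12.0000
seg 4 [139.1°–162.2°] uniform, h=13: full span → s += 13 → s = 25.0000
seg 5 [162.2°–247.2°] uniform, h=21: θ=174.4° here. β=12.2, B=85. 21·12.2/85 = 3.0141 → s = 28.0141
radial distance = base radius + s = 19 + 28.0141 = 47.0141

47.0141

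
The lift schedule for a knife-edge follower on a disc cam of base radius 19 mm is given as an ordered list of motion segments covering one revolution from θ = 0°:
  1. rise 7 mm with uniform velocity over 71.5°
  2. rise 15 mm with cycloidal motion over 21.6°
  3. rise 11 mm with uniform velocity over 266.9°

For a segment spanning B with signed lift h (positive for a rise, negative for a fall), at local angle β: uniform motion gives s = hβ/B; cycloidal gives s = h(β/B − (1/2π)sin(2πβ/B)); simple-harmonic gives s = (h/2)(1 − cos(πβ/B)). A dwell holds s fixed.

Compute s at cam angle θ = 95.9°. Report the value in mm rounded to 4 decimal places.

seg 1 [0°–71.5°] uniform, h=7: full span → s += 7 → s = 7.0000
seg 2 [71.5°–93.1°] cycloidal, h=15: full span → s += 15 → s = 22.0000
seg 3 [93.1°–360°] uniform, h=11: θ=95.9° here. β=2.8, B=266.9. 11·2.8/266.9 = 0.1154 → s = 22.1154

22.1154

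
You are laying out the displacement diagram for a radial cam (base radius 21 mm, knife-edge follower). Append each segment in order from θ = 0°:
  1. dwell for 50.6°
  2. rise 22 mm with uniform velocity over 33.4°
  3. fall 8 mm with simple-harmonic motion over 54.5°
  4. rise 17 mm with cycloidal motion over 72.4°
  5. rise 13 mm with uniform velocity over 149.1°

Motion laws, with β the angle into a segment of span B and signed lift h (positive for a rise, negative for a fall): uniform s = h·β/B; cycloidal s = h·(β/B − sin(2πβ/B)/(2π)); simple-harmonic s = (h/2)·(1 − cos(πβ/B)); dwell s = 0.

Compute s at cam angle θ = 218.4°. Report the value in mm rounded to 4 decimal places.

seg 1 [0°–50.6°] dwell: s stays 0.0000
seg 2 [50.6°–84°] uniform, h=22: full span → s += 22 → s = 22.0000
seg 3 [84°–138.5°] simple-harmonic, h=-8: full span → s += -8 → s = 14.0000
seg 4 [138.5°–210.9°] cycloidal, h=17: full span → s += 17 → s = 31.0000
seg 5 [210.9°–360°] uniform, h=13: θ=218.4° here. β=7.5, B=149.1. 13·7.5/149.1 = 0.6539 → s = 31.6539

31.6539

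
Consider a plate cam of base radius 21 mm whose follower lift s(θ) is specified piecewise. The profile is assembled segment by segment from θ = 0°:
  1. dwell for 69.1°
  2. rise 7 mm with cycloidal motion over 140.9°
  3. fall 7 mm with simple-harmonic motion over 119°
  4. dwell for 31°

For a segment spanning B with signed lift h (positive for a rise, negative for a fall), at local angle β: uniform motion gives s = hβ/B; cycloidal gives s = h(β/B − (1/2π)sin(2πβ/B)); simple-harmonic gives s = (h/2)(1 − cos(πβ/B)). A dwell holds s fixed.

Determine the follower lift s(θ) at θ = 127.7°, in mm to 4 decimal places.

seg 1 [0°–69.1°] dwell: s stays 0.0000
seg 2 [69.1°–210°] cycloidal, h=7: θ=127.7° here. β=58.6, B=140.9. 7·(0.4159 − sin(2π·0.4159)/(2π)) = 2.3496 → s = 2.3496

2.3496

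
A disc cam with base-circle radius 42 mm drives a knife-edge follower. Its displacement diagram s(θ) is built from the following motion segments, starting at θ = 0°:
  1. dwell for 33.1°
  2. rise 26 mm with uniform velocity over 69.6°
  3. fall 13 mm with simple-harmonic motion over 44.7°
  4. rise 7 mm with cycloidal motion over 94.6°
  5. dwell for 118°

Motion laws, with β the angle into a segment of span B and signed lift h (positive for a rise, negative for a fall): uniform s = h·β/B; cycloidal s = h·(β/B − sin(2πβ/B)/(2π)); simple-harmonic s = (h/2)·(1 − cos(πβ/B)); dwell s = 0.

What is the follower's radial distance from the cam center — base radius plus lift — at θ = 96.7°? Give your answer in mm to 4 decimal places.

seg 1 [0°–33.1°] dwell: s stays 0.0000
seg 2 [33.1°–102.7°] uniform, h=26: θ=96.7° here. β=63.6, B=69.6. 26·63.6/69.6 = 23.7586 → s = 23.7586
radial distance = base radius + s = 42 + 23.7586 = 65.7586

65.7586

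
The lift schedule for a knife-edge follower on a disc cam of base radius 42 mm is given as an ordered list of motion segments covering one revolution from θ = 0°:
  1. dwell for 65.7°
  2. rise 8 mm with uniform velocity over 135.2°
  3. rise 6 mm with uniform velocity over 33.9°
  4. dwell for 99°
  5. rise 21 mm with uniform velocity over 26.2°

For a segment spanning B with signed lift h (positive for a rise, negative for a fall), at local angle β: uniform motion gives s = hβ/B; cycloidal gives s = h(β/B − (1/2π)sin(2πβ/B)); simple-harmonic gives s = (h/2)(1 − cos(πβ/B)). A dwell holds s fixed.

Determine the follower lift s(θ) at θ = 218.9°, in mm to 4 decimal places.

seg 1 [0°–65.7°] dwell: s stays 0.0000
seg 2 [65.7°–200.9°] uniform, h=8: full span → s += 8 → s = 8.0000
seg 3 [200.9°–234.8°] uniform, h=6: θ=218.9° here. β=18, B=33.9. 6·18/33.9 = 3.1858 → s = 11.1858

11.1858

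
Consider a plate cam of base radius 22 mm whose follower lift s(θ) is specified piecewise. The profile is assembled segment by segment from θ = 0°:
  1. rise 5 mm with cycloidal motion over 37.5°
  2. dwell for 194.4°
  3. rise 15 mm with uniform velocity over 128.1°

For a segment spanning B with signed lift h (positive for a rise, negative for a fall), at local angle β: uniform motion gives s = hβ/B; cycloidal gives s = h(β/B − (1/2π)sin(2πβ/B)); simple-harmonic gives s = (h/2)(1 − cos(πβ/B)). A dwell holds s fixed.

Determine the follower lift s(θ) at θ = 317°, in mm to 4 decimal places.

seg 1 [0°–37.5°] cycloidal, h=5: full span → s += 5 → s = 5.0000
seg 2 [37.5°–231.9°] dwell: s stays 5.0000
seg 3 [231.9°–360°] uniform, h=15: θ=317° here. β=85.1, B=128.1. 15·85.1/128.1 = 9.9649 → s = 14.9649

14.9649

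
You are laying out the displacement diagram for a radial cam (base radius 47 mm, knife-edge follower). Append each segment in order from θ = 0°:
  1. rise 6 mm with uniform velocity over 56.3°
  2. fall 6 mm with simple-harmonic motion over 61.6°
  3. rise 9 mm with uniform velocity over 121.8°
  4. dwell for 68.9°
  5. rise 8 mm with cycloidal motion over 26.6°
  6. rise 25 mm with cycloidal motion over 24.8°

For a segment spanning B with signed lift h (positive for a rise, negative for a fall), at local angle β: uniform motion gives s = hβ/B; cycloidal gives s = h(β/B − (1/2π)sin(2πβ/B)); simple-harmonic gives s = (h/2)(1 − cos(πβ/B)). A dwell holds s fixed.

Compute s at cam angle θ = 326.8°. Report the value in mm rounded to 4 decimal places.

seg 1 [0°–56.3°] uniform, h=6: full span → s += 6 → s = 6.0000
seg 2 [56.3°–117.9°] simple-harmonic, h=-6: full span → s += -6 → s = 0.0000
seg 3 [117.9°–239.7°] uniform, h=9: full span → s += 9 → s = 9.0000
seg 4 [239.7°–308.6°] dwell: s stays 9.0000
seg 5 [308.6°–335.2°] cycloidal, h=8: θ=326.8° here. β=18.2, B=26.6. 8·(0.6842 − sin(2π·0.6842)/(2π)) = 6.6397 → s = 15.6397

15.6397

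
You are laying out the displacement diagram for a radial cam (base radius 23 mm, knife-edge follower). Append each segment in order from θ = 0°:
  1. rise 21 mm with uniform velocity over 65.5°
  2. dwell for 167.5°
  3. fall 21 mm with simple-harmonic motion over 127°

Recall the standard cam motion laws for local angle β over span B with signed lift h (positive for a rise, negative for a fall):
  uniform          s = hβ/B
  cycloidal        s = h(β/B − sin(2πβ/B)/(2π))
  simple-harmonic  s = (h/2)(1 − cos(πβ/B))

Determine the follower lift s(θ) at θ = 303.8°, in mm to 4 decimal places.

seg 1 [0°–65.5°] uniform, h=21: full span → s += 21 → s = 21.0000
seg 2 [65.5°–233°] dwell: s stays 21.0000
seg 3 [233°–360°] simple-harmonic, h=-21: θ=303.8° here. β=70.8, B=127. -21/2·(1 − cos(π·0.5575)) = -12.3858 → s = 8.6142

8.6142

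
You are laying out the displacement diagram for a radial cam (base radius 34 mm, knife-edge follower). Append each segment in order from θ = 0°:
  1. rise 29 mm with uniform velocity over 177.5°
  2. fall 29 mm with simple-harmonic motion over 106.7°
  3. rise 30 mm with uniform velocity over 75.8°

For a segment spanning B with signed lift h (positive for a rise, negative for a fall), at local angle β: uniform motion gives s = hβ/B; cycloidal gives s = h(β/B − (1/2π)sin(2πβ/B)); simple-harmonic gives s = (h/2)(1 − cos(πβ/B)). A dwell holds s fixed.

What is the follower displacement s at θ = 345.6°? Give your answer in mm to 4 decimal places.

seg 1 [0°–177.5°] uniform, h=29: full span → s += 29 → s = 29.0000
seg 2 [177.5°–284.2°] simple-harmonic, h=-29: full span → s += -29 → s = 0.0000
seg 3 [284.2°–360°] uniform, h=30: θ=345.6° here. β=61.4, B=75.8. 30·61.4/75.8 = 24.3008 → s = 24.3008

24.3008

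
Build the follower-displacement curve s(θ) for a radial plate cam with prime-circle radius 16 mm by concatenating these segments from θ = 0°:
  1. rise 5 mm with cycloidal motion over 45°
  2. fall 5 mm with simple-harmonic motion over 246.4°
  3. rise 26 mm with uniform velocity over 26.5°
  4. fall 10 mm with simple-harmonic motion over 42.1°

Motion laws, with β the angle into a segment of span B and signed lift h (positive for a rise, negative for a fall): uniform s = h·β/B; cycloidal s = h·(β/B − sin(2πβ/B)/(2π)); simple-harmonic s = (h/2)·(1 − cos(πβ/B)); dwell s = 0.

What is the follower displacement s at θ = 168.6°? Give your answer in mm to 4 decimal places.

seg 1 [0°–45°] cycloidal, h=5: full span → s += 5 → s = 5.0000
seg 2 [45°–291.4°] simple-harmonic, h=-5: θ=168.6° here. β=123.6, B=246.4. -5/2·(1 − cos(π·0.5016)) = -2.5127 → s = 2.4873

2.4873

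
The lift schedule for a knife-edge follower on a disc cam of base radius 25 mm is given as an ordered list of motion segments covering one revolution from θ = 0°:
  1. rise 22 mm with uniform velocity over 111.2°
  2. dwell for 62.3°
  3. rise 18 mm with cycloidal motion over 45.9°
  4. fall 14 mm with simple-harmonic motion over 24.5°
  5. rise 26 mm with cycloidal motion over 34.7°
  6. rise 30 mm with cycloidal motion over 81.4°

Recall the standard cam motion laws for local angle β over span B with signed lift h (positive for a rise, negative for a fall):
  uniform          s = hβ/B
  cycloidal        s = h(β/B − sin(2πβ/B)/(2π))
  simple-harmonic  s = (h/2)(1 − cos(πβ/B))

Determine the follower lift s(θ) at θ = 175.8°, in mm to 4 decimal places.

seg 1 [0°–111.2°] uniform, h=22: full span → s += 22 → s = 22.0000
seg 2 [111.2°–173.5°] dwell: s stays 22.0000
seg 3 [173.5°–219.4°] cycloidal, h=18: θ=175.8° here. β=2.3, B=45.9. 18·(0.0501 − sin(2π·0.0501)/(2π)) = 0.0148 → s = 22.0148

22.0148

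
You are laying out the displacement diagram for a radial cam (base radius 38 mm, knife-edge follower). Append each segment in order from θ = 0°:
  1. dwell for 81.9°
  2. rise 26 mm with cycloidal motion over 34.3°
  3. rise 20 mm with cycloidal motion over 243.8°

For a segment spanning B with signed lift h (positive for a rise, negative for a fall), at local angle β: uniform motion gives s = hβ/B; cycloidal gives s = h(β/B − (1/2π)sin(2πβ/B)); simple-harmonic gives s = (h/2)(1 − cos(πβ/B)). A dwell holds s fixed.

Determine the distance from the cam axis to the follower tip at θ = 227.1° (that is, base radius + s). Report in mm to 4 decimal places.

seg 1 [0°–81.9°] dwell: s stays 0.0000
seg 2 [81.9°–116.2°] cycloidal, h=26: full span → s += 26 → s = 26.0000
seg 3 [116.2°–360°] cycloidal, h=20: θ=227.1° here. β=110.9, B=243.8. 20·(0.4549 − sin(2π·0.4549)/(2π)) = 8.2073 → s = 34.2073
radial distance = base radius + s = 38 + 34.2073 = 72.2073

72.2073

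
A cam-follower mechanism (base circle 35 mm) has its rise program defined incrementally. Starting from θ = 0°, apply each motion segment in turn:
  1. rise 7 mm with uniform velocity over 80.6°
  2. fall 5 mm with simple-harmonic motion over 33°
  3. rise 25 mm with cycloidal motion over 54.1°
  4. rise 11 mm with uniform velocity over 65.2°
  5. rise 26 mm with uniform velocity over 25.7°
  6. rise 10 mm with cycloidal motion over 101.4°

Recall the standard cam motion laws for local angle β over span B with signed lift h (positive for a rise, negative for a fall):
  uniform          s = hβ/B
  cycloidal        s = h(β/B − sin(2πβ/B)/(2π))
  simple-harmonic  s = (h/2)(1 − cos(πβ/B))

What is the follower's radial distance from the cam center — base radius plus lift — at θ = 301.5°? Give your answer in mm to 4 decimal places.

seg 1 [0°–80.6°] uniform, h=7: full span → s += 7 → s = 7.0000
seg 2 [80.6°–113.6°] simple-harmonic, h=-5: full span → s += -5 → s = 2.0000
seg 3 [113.6°–167.7°] cycloidal, h=25: full span → s += 25 → s = 27.0000
seg 4 [167.7°–232.9°] uniform, h=11: full span → s += 11 → s = 38.0000
seg 5 [232.9°–258.6°] uniform, h=26: full span → s += 26 → s = 64.0000
seg 6 [258.6°–360°] cycloidal, h=10: θ=301.5° here. β=42.9, B=101.4. 10·(0.4231 − sin(2π·0.4231)/(2π)) = 3.4911 → s = 67.4911
radial distance = base radius + s = 35 + 67.4911 = 102.4911

102.4911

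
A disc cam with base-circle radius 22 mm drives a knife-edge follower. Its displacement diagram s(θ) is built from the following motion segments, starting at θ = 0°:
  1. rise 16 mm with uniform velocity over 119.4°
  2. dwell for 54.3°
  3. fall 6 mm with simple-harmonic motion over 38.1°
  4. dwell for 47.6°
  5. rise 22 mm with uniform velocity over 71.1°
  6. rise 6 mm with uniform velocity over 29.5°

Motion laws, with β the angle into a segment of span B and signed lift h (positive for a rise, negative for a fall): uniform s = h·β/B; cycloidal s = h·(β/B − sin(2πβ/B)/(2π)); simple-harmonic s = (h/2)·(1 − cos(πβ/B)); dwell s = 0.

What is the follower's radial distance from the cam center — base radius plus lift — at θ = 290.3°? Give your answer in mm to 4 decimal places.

seg 1 [0°–119.4°] uniform, h=16: full span → s += 16 → s = 16.0000
seg 2 [119.4°–173.7°] dwell: s stays 16.0000
seg 3 [173.7°–211.8°] simple-harmonic, h=-6: full span → s += -6 → s = 10.0000
seg 4 [211.8°–259.4°] dwell: s stays 10.0000
seg 5 [259.4°–330.5°] uniform, h=22: θ=290.3° here. β=30.9, B=71.1. 22·30.9/71.1 = 9.5612 → s = 19.5612
radial distance = base radius + s = 22 + 19.5612 = 41.5612

41.5612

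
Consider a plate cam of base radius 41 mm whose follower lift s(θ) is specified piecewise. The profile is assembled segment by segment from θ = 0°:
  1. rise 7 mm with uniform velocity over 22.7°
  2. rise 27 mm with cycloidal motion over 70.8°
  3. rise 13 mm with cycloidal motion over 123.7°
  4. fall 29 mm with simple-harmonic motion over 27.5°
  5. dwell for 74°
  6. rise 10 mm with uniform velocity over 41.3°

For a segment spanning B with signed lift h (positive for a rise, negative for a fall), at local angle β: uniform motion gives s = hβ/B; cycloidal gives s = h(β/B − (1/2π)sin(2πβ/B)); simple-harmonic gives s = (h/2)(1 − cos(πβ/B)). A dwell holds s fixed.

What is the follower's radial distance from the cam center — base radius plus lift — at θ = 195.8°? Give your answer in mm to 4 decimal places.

seg 1 [0°–22.7°] uniform, h=7: full span → s += 7 → s = 7.0000
seg 2 [22.7°–93.5°] cycloidal, h=27: full span → s += 27 → s = 34.0000
seg 3 [93.5°–217.2°] cycloidal, h=13: θ=195.8° here. β=102.3, B=123.7. 13·(0.8270 − sin(2π·0.8270)/(2π)) = 12.5826 → s = 46.5826
radial distance = base radius + s = 41 + 46.5826 = 87.5826

87.5826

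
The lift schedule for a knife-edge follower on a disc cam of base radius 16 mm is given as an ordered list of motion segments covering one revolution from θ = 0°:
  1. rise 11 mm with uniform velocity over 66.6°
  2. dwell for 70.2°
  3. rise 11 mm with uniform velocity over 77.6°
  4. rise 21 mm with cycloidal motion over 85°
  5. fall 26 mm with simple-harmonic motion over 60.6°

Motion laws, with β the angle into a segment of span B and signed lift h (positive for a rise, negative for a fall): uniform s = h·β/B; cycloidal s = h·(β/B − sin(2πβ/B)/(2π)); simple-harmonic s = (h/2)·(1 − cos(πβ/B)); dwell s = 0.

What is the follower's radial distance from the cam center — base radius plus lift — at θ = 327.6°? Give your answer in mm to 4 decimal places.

seg 1 [0°–66.6°] uniform, h=11: full span → s += 11 → s = 11.0000
seg 2 [66.6°–136.8°] dwell: s stays 11.0000
seg 3 [136.8°–214.4°] uniform, h=11: full span → s += 11 → s = 22.0000
seg 4 [214.4°–299.4°] cycloidal, h=21: full span → s += 21 → s = 43.0000
seg 5 [299.4°–360°] simple-harmonic, h=-26: θ=327.6° here. β=28.2, B=60.6. -26/2·(1 − cos(π·0.4653)) = -11.5875 → s = 31.4125
radial distance = base radius + s = 16 + 31.4125 = 47.4125

47.4125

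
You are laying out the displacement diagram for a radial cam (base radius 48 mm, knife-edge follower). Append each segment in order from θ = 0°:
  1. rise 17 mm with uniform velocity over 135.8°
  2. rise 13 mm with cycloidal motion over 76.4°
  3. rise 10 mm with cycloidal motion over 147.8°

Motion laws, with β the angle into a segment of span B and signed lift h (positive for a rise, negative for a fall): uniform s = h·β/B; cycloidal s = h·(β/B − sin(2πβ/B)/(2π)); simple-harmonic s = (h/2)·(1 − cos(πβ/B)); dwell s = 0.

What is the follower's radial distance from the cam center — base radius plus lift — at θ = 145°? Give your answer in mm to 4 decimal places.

seg 1 [0°–135.8°] uniform, h=17: full span → s += 17 → s = 17.0000
seg 2 [135.8°–212.2°] cycloidal, h=13: θ=145° here. β=9.2, B=76.4. 13·(0.1204 − sin(2π·0.1204)/(2π)) = 0.1451 → s = 17.1451
radial distance = base radius + s = 48 + 17.1451 = 65.1451

65.1451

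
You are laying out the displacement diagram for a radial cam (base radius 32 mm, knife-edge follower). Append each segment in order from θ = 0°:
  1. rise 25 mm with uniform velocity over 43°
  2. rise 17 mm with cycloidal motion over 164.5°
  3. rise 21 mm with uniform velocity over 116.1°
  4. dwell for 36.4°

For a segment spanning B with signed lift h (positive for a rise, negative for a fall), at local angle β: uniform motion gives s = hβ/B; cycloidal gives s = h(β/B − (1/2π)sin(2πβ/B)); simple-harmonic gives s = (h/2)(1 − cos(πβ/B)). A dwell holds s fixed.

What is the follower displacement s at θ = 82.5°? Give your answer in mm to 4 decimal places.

seg 1 [0°–43°] uniform, h=25: full span → s += 25 → s = 25.0000
seg 2 [43°–207.5°] cycloidal, h=17: θ=82.5° here. β=39.5, B=164.5. 17·(0.2401 − sin(2π·0.2401)/(2π)) = 1.3816 → s = 26.3816

26.3816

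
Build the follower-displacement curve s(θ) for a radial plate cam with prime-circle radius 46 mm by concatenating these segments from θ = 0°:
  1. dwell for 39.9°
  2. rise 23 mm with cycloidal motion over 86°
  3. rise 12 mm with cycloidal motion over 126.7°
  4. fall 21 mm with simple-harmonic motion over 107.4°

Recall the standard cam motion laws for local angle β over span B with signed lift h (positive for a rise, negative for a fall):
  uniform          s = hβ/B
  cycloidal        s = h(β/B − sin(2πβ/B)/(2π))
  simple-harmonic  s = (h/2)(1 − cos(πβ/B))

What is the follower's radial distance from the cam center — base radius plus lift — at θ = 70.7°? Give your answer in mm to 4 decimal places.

seg 1 [0°–39.9°] dwell: s stays 0.0000
seg 2 [39.9°–125.9°] cycloidal, h=23: θ=70.7° here. β=30.8, B=86. 23·(0.3581 − sin(2π·0.3581)/(2π)) = 5.3896 → s = 5.3896
radial distance = base radius + s = 46 + 5.3896 = 51.3896

51.3896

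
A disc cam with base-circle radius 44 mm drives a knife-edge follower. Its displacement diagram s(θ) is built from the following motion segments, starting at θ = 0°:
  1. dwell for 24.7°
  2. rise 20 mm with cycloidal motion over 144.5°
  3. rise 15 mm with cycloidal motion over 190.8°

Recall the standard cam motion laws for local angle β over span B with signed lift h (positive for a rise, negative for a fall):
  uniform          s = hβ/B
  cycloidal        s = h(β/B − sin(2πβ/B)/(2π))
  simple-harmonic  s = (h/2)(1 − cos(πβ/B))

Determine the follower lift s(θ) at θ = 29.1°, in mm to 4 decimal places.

seg 1 [0°–24.7°] dwell: s stays 0.0000
seg 2 [24.7°–169.2°] cycloidal, h=20: θ=29.1° here. β=4.4, B=144.5. 20·(0.0304 − sin(2π·0.0304)/(2π)) = 0.0037 → s = 0.0037

0.0037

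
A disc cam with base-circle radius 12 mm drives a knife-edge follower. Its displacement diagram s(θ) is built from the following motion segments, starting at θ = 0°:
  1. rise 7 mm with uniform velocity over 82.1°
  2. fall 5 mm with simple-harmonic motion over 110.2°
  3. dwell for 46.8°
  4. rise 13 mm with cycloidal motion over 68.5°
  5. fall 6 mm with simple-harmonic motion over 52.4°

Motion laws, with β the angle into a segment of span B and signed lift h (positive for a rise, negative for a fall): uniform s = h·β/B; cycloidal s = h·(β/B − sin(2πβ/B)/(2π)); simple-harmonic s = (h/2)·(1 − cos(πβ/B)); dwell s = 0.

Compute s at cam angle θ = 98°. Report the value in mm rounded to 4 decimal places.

seg 1 [0°–82.1°] uniform, h=7: full span → s += 7 → s = 7.0000
seg 2 [82.1°–192.3°] simple-harmonic, h=-5: θ=98° here. β=15.9, B=110.2. -5/2·(1 − cos(π·0.1443)) = -0.2525 → s = 6.7475

6.7475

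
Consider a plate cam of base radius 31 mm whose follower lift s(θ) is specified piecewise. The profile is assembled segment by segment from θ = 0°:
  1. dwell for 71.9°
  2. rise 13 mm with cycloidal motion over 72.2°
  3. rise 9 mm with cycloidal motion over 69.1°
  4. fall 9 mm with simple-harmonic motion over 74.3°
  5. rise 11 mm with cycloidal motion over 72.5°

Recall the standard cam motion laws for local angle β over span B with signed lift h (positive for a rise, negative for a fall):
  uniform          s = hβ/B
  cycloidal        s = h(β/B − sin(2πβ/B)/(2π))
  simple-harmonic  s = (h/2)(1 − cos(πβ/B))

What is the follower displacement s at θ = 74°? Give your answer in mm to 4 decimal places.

seg 1 [0°–71.9°] dwell: s stays 0.0000
seg 2 [71.9°–144.1°] cycloidal, h=13: θ=74° here. β=2.1, B=72.2. 13·(0.0291 − sin(2π·0.0291)/(2π)) = 0.0021 → s = 0.0021

0.0021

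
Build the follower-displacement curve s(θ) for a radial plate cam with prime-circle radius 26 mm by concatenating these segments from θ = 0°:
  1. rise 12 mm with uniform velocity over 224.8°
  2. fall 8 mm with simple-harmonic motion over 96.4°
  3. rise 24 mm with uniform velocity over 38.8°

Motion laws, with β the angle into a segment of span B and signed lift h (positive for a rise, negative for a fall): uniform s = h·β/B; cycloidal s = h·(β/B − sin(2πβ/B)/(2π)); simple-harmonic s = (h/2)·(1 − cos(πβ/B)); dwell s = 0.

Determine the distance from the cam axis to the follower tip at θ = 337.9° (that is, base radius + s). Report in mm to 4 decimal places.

seg 1 [0°–224.8°] uniform, h=12: full span → s += 12 → s = 12.0000
seg 2 [224.8°–321.2°] simple-harmonic, h=-8: full span → s += -8 → s = 4.0000
seg 3 [321.2°–360°] uniform, h=24: θ=337.9° here. β=16.7, B=38.8. 24·16.7/38.8 = 10.3299 → s = 14.3299
radial distance = base radius + s = 26 + 14.3299 = 40.3299

40.3299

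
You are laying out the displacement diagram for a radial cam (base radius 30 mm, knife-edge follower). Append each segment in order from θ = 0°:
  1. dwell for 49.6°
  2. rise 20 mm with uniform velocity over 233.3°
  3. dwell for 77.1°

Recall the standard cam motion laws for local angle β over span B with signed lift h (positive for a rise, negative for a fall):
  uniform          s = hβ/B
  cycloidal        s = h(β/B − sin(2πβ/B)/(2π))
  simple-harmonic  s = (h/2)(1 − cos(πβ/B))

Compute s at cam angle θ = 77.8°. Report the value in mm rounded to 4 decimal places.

seg 1 [0°–49.6°] dwell: s stays 0.0000
seg 2 [49.6°–282.9°] uniform, h=20: θ=77.8° here. β=28.2, B=233.3. 20·28.2/233.3 = 2.4175 → s = 2.4175

2.4175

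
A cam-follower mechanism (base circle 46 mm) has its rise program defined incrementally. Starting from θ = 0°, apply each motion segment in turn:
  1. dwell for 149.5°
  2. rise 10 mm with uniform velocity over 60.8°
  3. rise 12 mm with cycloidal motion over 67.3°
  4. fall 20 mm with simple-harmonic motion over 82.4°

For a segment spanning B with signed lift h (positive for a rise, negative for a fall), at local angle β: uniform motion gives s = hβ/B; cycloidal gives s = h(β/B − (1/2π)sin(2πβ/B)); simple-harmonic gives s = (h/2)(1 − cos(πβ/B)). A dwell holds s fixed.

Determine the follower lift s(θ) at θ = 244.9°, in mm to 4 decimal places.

seg 1 [0°–149.5°] dwell: s stays 0.0000
seg 2 [149.5°–210.3°] uniform, h=10: full span → s += 10 → s = 10.0000
seg 3 [210.3°–277.6°] cycloidal, h=12: θ=244.9° here. β=34.6, B=67.3. 12·(0.5141 − sin(2π·0.5141)/(2π)) = 6.3386 → s = 16.3386

16.3386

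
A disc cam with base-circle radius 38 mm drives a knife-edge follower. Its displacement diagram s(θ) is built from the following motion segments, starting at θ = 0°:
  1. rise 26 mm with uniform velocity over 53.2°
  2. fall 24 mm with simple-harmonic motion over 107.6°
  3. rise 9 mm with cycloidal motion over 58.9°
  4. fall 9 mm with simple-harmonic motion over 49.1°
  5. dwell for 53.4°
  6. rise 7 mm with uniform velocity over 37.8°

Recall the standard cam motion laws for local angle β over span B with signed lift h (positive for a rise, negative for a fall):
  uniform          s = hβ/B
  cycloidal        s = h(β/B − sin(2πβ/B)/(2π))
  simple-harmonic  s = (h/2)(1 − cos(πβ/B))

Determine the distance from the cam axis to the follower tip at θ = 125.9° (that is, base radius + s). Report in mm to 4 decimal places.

seg 1 [0°–53.2°] uniform, h=26: full span → s += 26 → s = 26.0000
seg 2 [53.2°–160.8°] simple-harmonic, h=-24: θ=125.9° here. β=72.7, B=107.6. -24/2·(1 − cos(π·0.6757)) = -18.2909 → s = 7.7091
radial distance = base radius + s = 38 + 7.7091 = 45.7091

45.7091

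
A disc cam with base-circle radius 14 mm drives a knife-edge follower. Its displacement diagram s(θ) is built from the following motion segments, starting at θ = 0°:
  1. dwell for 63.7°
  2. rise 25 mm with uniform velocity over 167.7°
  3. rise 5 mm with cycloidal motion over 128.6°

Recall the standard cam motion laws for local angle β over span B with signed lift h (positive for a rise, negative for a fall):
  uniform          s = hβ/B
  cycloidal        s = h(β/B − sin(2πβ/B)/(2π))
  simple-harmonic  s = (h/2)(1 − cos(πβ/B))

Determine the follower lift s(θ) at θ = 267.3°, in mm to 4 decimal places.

seg 1 [0°–63.7°] dwell: s stays 0.0000
seg 2 [63.7°–231.4°] uniform, h=25: full span → s += 25 → s = 25.0000
seg 3 [231.4°–360°] cycloidal, h=5: θ=267.3° here. β=35.9, B=128.6. 5·(0.2792 − sin(2π·0.2792)/(2π)) = 0.6133 → s = 25.6133

25.6133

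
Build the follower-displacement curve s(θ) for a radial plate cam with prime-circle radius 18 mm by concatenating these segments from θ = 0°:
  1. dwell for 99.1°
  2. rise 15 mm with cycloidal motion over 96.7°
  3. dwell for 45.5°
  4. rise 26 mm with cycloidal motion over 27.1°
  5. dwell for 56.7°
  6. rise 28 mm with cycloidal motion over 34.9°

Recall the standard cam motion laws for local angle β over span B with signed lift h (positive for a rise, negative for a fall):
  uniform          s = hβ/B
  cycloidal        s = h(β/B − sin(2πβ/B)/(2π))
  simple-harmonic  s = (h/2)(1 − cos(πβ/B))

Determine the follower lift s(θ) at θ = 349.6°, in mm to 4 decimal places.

seg 1 [0°–99.1°] dwell: s stays 0.0000
seg 2 [99.1°–195.8°] cycloidal, h=15: full span → s += 15 → s = 15.0000
seg 3 [195.8°–241.3°] dwell: s stays 15.0000
seg 4 [241.3°–268.4°] cycloidal, h=26: full span → s += 26 → s = 41.0000
seg 5 [268.4°–325.1°] dwell: s stays 41.0000
seg 6 [325.1°–360°] cycloidal, h=28: θ=349.6° here. β=24.5, B=34.9. 28·(0.7020 − sin(2π·0.7020)/(2π)) = 23.9114 → s = 64.9114

64.9114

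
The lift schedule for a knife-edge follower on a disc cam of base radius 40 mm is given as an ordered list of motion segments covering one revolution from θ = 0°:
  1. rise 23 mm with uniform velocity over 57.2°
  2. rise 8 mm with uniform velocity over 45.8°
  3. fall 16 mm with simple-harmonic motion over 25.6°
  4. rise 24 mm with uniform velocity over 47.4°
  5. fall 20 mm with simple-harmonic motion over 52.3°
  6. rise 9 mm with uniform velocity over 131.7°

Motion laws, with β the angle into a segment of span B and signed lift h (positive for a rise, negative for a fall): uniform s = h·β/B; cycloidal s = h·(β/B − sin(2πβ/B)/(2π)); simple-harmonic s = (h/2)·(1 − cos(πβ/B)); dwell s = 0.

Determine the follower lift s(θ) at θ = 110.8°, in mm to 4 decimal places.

seg 1 [0°–57.2°] uniform, h=23: full span → s += 23 → s = 23.0000
seg 2 [57.2°–103°] uniform, h=8: full span → s += 8 → s = 31.0000
seg 3 [103°–128.6°] simple-harmonic, h=-16: θ=110.8° here. β=7.8, B=25.6. -16/2·(1 − cos(π·0.3047)) = -3.3935 → s = 27.6065

27.6065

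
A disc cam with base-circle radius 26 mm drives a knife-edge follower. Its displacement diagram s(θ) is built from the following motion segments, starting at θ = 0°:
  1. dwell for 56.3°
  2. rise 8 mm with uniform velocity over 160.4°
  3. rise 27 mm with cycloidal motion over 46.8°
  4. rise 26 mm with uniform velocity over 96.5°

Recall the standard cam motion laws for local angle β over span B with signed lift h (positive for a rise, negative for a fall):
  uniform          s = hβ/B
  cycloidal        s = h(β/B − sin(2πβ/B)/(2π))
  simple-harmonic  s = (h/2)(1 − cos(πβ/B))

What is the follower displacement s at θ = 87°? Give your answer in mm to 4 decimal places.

seg 1 [0°–56.3°] dwell: s stays 0.0000
seg 2 [56.3°–216.7°] uniform, h=8: θ=87° here. β=30.7, B=160.4. 8·30.7/160.4 = 1.5312 → s = 1.5312

1.5312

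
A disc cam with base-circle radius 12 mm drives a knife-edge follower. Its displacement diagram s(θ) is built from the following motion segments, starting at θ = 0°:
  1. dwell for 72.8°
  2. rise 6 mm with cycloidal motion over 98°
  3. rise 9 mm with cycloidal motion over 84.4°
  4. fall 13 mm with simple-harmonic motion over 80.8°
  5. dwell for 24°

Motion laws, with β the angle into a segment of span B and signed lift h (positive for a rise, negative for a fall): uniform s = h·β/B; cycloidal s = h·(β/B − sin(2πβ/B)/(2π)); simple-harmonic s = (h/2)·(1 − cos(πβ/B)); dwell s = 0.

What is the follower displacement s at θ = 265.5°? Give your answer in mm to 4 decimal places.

seg 1 [0°–72.8°] dwell: s stays 0.0000
seg 2 [72.8°–170.8°] cycloidal, h=6: full span → s += 6 → s = 6.0000
seg 3 [170.8°–255.2°] cycloidal, h=9: full span → s += 9 → s = 15.0000
seg 4 [255.2°–336°] simple-harmonic, h=-13: θ=265.5° here. β=10.3, B=80.8. -13/2·(1 − cos(π·0.1275)) = -0.5143 → s = 14.4857

14.4857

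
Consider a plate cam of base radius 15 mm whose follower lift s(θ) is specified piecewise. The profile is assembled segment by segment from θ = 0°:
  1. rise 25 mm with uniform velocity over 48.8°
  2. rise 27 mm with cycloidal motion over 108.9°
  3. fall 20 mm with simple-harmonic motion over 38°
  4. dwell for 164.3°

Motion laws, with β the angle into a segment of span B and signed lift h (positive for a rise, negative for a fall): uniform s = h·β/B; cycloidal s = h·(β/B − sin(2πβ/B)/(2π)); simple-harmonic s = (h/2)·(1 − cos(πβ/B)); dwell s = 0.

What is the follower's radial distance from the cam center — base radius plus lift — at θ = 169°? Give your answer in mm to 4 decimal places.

seg 1 [0°–48.8°] uniform, h=25: full span → s += 25 → s = 25.0000
seg 2 [48.8°–157.7°] cycloidal, h=27: full span → s += 27 → s = 52.0000
seg 3 [157.7°–195.7°] simple-harmonic, h=-20: θ=169° here. β=11.3, B=38. -20/2·(1 − cos(π·0.2974)) = -4.0555 → s = 47.9445
radial distance = base radius + s = 15 + 47.9445 = 62.9445

62.9445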